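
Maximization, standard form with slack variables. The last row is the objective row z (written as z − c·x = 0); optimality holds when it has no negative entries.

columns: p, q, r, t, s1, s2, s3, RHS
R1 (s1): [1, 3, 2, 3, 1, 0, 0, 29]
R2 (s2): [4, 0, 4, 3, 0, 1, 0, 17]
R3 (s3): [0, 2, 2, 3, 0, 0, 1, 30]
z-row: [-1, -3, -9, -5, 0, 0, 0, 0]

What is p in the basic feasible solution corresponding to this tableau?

p is not in the basis, so in the current basic feasible solution p = 0.

0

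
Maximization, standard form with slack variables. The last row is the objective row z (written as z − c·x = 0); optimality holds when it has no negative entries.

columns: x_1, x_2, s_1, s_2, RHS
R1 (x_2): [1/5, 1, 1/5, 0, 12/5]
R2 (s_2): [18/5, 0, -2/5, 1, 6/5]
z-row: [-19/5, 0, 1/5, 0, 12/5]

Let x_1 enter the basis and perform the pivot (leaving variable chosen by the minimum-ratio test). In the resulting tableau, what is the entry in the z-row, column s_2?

Ratio test on column x_1 — row 1: (12/5)/(1/5) = 12; row 2: (6/5)/(18/5) = 1/3. Minimum is 1/3 at row 2 (s_2 leaves); pivot element 18/5.
Divide row 2 by 18/5; eliminate column x_1 from the other rows.
z-row update in column s_2: 0 − (-19/5)·(5/18) = 19/18.

19/18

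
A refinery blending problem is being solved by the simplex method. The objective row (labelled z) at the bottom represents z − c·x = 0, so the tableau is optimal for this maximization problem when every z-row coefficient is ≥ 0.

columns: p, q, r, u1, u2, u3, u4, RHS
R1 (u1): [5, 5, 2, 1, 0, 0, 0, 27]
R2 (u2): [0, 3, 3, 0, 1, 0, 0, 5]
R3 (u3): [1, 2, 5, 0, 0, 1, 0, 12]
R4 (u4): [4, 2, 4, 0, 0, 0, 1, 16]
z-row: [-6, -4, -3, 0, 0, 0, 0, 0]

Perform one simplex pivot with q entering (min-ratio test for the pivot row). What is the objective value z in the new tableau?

Ratio test on column q — row 1: 27/5 = 27/5; row 2: 5/3 = 5/3; row 3: 12/2 = 6; row 4: 16/2 = 8. Minimum is 5/3 at row 2 (u2 leaves); pivot element 3.
Pivot on row 2; the z-row RHS becomes 0 − (-4)·(5/3) = 20/3.

20/3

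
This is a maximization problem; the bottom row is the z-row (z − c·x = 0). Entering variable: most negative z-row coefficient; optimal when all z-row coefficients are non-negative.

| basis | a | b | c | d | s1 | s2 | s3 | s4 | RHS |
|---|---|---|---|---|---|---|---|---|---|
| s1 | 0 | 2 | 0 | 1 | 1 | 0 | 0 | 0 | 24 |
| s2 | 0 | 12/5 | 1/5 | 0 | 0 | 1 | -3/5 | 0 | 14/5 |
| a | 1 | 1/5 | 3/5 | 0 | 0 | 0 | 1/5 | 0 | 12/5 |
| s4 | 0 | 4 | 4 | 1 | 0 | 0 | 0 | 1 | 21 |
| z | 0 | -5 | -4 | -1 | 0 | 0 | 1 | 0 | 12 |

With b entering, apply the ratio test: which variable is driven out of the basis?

Column b entries and ratios — s1: 24/2 = 12; s2: (14/5)/(12/5) = 7/6; a: (12/5)/(1/5) = 12; s4: 21/4 = 21/4.
Smallest ratio is 7/6 in the row of s2, so s2 leaves.

s2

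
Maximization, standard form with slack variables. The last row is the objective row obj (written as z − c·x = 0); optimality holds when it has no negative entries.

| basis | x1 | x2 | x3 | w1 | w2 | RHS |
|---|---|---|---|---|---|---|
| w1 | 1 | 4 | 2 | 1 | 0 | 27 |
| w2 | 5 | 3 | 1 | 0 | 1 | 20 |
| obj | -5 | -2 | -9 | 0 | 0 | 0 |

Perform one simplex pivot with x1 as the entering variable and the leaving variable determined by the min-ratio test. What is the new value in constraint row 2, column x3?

Ratio test on column x1 — row 1: 27/1 = 27; row 2: 20/5 = 4. Minimum is 4 at row 2 (w2 leaves); pivot element 5.
Divide row 2 by 5; eliminate column x1 from the other rows.
In the new row 2, the x3 entry is the old entry divided by the pivot: 1/5 = 1/5.

1/5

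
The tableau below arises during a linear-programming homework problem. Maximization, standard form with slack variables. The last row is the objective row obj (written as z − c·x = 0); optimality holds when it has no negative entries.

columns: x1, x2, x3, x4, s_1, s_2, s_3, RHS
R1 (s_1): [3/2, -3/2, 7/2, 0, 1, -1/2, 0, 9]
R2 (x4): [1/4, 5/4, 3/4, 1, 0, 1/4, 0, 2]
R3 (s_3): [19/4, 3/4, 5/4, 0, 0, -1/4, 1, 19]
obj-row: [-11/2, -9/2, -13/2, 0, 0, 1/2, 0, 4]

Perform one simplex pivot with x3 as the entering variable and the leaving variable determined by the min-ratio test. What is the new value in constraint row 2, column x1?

Ratio test on column x3 — row 1: 9/(7/2) = 18/7; row 2: 2/(3/4) = 8/3; row 3: 19/(5/4) = 76/5. Minimum is 18/7 at row 1 (s_1 leaves); pivot element 7/2.
Divide row 1 by 7/2; eliminate column x3 from the other rows.
Row 2 update in column x1: 1/4 − (3/4)·(3/7) = -1/14.

-1/14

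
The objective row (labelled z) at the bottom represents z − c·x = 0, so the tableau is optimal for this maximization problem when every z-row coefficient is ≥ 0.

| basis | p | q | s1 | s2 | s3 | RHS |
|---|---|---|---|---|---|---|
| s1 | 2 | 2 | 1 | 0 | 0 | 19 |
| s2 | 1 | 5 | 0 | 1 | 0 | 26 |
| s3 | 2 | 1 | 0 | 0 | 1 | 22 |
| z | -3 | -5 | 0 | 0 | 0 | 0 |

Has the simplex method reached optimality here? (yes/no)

no

The z-row has a negative entry -5 in column q, so it is not optimal.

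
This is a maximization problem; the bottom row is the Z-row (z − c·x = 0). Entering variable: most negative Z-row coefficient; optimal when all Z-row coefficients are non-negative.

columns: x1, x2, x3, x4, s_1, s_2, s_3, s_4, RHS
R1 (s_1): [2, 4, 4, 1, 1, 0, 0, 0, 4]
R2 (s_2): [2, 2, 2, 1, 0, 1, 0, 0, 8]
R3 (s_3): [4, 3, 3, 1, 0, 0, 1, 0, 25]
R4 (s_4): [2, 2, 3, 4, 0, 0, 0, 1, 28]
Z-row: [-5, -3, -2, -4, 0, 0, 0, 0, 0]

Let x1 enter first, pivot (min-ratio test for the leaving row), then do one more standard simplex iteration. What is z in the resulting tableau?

16

Ratio test on column x1 — row 1: 4/2 = 2; row 2: 8/2 = 4; row 3: 25/4 = 25/4; row 4: 28/2 = 14. Minimum is 2 at row 1 (s_1 leaves); pivot element 2.
Pivot on row 1; the Z-row RHS becomes 0 − (-5)·2 = 10.
Next entering variable (most negative Z-row entry -3/2): x4.
Ratio test on column x4 — row 1: 2/(1/2) = 4; row 2: entry 0 ≤ 0; row 3: entry -1 ≤ 0; row 4: 24/3 = 8. Minimum is 4 at row 1 (x1 leaves); pivot element 1/2.
After the second pivot the Z-row RHS is 10 − (-3/2)·4 = 16.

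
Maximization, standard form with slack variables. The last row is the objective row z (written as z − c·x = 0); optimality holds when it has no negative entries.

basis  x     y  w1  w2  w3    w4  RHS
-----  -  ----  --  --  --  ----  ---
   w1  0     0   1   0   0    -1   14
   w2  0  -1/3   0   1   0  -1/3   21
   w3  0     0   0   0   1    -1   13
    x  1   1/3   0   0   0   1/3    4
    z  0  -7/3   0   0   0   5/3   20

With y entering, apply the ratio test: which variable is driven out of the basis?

Column y entries and ratios — w1: 0 ≤ 0, skip; w2: -1/3 ≤ 0, skip; w3: 0 ≤ 0, skip; x: 4/(1/3) = 12.
Smallest ratio is 12 in the row of x, so x leaves.

x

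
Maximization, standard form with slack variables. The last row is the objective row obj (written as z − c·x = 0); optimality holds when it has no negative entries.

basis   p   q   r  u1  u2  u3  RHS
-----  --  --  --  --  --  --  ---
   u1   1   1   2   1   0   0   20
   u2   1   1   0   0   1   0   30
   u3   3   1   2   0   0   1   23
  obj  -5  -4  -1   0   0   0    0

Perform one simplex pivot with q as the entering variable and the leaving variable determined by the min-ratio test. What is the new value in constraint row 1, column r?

Ratio test on column q — row 1: 20/1 = 20; row 2: 30/1 = 30; row 3: 23/1 = 23. Minimum is 20 at row 1 (u1 leaves); pivot element 1.
Divide row 1 by 1; eliminate column q from the other rows.
In the new row 1, the r entry is the old entry divided by the pivot: 2/1 = 2.

2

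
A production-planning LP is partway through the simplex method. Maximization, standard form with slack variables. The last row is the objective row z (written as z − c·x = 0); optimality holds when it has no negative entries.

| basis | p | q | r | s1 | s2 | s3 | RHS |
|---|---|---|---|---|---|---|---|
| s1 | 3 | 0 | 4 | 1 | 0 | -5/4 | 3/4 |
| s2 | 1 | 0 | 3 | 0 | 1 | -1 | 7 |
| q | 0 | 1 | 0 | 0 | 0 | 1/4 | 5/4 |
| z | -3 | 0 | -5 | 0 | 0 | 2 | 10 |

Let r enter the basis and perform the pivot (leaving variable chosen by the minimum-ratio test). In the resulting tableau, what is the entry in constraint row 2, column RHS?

Ratio test on column r — row 1: (3/4)/4 = 3/16; row 2: 7/3 = 7/3; row 3: entry 0 ≤ 0. Minimum is 3/16 at row 1 (s1 leaves); pivot element 4.
Divide row 1 by 4; eliminate column r from the other rows.
Row 2 update in column RHS: 7 − 3·(3/16) = 103/16.

103/16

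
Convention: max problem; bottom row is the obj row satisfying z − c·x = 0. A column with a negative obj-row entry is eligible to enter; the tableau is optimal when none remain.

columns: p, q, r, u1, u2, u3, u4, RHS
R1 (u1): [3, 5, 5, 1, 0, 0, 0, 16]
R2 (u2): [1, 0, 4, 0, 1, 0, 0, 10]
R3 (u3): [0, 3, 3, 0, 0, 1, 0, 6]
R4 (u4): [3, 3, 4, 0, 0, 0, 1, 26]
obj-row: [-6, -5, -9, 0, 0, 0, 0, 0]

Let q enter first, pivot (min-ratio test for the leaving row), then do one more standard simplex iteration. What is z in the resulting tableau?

Ratio test on column q — row 1: 16/5 = 16/5; row 2: entry 0 ≤ 0; row 3: 6/3 = 2; row 4: 26/3 = 26/3. Minimum is 2 at row 3 (u3 leaves); pivot element 3.
Pivot on row 3; the obj-row RHS becomes 0 − (-5)·2 = 10.
Next entering variable (most negative obj-row entry -6): p.
Ratio test on column p — row 1: 6/3 = 2; row 2: 10/1 = 10; row 3: entry 0 ≤ 0; row 4: 20/3 = 20/3. Minimum is 2 at row 1 (u1 leaves); pivot element 3.
After the second pivot the obj-row RHS is 10 − (-6)·2 = 22.

22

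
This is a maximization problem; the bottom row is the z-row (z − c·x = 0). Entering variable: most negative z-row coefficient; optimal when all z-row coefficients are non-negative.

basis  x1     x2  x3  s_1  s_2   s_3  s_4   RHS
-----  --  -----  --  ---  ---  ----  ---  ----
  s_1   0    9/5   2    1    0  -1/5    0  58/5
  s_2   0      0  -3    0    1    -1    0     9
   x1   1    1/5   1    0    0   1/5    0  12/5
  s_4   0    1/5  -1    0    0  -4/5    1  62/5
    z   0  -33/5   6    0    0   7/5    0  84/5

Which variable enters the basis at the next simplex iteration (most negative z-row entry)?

Negative z-row entries: x2: -33/5.
The most negative is -33/5 in column x2, so x2 enters.

x2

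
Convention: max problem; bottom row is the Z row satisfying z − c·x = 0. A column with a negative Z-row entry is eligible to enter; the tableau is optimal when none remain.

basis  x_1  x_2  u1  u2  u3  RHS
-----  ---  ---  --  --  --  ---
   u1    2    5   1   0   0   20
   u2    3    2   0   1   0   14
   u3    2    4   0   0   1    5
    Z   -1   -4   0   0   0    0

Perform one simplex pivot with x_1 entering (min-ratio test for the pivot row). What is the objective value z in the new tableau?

5/2

Ratio test on column x_1 — row 1: 20/2 = 10; row 2: 14/3 = 14/3; row 3: 5/2 = 5/2. Minimum is 5/2 at row 3 (u3 leaves); pivot element 2.
Pivot on row 3; the Z-row RHS becomes 0 − (-1)·(5/2) = 5/2.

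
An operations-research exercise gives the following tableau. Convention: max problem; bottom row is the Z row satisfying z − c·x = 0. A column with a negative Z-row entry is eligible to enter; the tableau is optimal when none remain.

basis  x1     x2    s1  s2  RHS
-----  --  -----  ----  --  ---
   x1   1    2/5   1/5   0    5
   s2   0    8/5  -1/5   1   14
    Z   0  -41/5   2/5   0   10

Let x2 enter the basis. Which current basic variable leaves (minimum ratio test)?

s2

Column x2 entries and ratios — x1: 5/(2/5) = 25/2; s2: 14/(8/5) = 35/4.
Smallest ratio is 35/4 in the row of s2, so s2 leaves.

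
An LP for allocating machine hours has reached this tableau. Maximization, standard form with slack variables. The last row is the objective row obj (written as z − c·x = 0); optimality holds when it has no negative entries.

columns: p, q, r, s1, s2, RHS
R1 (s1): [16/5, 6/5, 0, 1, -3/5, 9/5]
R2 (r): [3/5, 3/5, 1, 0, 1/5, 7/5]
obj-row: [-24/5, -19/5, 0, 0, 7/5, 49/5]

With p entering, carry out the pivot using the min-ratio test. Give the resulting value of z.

25/2

Ratio test on column p — row 1: (9/5)/(16/5) = 9/16; row 2: (7/5)/(3/5) = 7/3. Minimum is 9/16 at row 1 (s1 leaves); pivot element 16/5.
Pivot on row 1; the obj-row RHS becomes 49/5 − (-24/5)·(9/16) = 25/2.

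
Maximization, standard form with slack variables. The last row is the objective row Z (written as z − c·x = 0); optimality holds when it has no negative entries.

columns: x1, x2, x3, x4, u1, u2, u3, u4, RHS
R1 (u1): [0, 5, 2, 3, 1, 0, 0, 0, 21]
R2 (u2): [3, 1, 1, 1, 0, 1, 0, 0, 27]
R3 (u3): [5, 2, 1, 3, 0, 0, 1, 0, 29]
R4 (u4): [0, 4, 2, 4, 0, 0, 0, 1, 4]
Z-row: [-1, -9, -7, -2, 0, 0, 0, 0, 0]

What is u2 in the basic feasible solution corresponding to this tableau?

u2 is basic (row 2); its value is the RHS of that row, 27.

27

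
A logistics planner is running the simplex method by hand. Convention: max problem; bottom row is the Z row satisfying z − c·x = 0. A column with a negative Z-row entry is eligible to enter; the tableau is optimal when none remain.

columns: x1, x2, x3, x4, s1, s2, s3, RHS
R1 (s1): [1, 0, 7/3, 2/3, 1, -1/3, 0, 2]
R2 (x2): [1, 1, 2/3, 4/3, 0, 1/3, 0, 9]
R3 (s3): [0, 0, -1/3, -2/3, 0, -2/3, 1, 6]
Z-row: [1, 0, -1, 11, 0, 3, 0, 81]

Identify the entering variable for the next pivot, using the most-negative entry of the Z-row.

x3

Negative Z-row entries: x3: -1.
The most negative is -1 in column x3, so x3 enters.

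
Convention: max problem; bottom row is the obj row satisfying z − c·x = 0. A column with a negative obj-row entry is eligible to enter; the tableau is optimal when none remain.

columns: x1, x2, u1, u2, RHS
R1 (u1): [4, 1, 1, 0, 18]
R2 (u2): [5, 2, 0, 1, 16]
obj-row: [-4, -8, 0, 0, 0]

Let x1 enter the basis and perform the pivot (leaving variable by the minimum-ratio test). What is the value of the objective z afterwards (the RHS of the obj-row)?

Ratio test on column x1 — row 1: 18/4 = 9/2; row 2: 16/5 = 16/5. Minimum is 16/5 at row 2 (u2 leaves); pivot element 5.
Pivot on row 2; the obj-row RHS becomes 0 − (-4)·(16/5) = 64/5.

64/5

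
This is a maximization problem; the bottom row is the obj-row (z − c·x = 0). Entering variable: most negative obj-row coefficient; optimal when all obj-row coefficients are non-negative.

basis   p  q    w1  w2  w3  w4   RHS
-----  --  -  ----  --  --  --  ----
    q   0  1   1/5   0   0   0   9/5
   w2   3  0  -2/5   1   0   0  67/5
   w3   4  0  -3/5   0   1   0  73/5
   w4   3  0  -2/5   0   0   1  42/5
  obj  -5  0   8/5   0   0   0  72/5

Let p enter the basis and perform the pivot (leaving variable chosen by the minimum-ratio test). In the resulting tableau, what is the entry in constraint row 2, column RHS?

Ratio test on column p — row 1: entry 0 ≤ 0; row 2: (67/5)/3 = 67/15; row 3: (73/5)/4 = 73/20; row 4: (42/5)/3 = 14/5. Minimum is 14/5 at row 4 (w4 leaves); pivot element 3.
Divide row 4 by 3; eliminate column p from the other rows.
Row 2 update in column RHS: 67/5 − 3·(14/5) = 5.

5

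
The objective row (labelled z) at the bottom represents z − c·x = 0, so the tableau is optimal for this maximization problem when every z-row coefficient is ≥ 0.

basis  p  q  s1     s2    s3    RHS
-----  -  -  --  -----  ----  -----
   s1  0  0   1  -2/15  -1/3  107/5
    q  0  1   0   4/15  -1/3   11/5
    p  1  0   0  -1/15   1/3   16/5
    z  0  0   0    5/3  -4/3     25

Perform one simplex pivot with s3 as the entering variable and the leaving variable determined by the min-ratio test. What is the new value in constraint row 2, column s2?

Ratio test on column s3 — row 1: entry -1/3 ≤ 0; row 2: entry -1/3 ≤ 0; row 3: (16/5)/(1/3) = 48/5. Minimum is 48/5 at row 3 (p leaves); pivot element 1/3.
Divide row 3 by 1/3; eliminate column s3 from the other rows.
Row 2 update in column s2: 4/15 − (-1/3)·(-1/5) = 1/5.

1/5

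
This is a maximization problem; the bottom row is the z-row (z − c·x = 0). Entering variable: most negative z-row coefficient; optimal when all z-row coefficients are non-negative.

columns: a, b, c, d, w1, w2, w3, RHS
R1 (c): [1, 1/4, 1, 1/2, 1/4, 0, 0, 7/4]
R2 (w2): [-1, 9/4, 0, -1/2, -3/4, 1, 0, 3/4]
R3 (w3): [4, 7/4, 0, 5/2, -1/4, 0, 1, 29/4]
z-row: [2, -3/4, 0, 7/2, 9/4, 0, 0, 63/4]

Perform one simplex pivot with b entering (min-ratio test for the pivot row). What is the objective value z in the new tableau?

16

Ratio test on column b — row 1: (7/4)/(1/4) = 7; row 2: (3/4)/(9/4) = 1/3; row 3: (29/4)/(7/4) = 29/7. Minimum is 1/3 at row 2 (w2 leaves); pivot element 9/4.
Pivot on row 2; the z-row RHS becomes 63/4 − (-3/4)·(1/3) = 16.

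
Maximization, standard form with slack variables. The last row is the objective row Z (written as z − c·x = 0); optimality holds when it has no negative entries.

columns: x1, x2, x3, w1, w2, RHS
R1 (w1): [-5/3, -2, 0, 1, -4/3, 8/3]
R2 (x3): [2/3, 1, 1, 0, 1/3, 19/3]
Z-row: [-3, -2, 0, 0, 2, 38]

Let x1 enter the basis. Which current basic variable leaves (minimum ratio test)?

Column x1 entries and ratios — w1: -5/3 ≤ 0, skip; x3: (19/3)/(2/3) = 19/2.
Smallest ratio is 19/2 in the row of x3, so x3 leaves.

x3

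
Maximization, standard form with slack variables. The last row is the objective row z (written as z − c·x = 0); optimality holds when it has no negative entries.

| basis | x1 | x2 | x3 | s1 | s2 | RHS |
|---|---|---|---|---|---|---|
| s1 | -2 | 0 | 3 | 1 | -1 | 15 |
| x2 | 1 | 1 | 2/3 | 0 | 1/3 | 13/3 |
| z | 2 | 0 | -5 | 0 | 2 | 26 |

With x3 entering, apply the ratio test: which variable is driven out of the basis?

Column x3 entries and ratios — s1: 15/3 = 5; x2: (13/3)/(2/3) = 13/2.
Smallest ratio is 5 in the row of s1, so s1 leaves.

s1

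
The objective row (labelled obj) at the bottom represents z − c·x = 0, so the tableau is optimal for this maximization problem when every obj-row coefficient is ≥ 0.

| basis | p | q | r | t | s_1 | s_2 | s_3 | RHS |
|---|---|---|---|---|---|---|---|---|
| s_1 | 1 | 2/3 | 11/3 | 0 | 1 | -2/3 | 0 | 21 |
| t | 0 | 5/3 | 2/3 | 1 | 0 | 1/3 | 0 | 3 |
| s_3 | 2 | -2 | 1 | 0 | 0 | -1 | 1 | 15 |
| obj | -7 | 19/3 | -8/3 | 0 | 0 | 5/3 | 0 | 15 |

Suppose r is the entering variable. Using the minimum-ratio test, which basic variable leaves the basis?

t

Column r entries and ratios — s_1: 21/(11/3) = 63/11; t: 3/(2/3) = 9/2; s_3: 15/1 = 15.
Smallest ratio is 9/2 in the row of t, so t leaves.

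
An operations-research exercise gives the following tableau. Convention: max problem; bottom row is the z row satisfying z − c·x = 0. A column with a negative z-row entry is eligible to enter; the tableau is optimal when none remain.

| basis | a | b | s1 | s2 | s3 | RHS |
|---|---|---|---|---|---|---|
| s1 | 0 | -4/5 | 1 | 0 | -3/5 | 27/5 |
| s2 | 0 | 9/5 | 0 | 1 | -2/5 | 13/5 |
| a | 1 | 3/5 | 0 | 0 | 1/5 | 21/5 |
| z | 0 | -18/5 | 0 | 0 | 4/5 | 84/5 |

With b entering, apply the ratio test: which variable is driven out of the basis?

s2

Column b entries and ratios — s1: -4/5 ≤ 0, skip; s2: (13/5)/(9/5) = 13/9; a: (21/5)/(3/5) = 7.
Smallest ratio is 13/9 in the row of s2, so s2 leaves.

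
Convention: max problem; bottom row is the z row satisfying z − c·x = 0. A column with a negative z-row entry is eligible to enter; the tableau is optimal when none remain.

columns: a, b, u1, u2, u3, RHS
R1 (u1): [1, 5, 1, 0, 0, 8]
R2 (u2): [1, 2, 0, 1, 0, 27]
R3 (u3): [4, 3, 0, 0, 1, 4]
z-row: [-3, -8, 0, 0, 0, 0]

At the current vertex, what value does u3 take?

u3 is basic (row 3); its value is the RHS of that row, 4.

4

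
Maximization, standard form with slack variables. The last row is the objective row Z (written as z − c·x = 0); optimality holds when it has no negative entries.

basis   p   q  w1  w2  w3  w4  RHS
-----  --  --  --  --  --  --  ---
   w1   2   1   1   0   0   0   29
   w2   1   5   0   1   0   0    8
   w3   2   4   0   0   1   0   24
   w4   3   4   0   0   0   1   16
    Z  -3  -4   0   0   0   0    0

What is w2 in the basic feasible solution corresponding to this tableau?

8

w2 is basic (row 2); its value is the RHS of that row, 8.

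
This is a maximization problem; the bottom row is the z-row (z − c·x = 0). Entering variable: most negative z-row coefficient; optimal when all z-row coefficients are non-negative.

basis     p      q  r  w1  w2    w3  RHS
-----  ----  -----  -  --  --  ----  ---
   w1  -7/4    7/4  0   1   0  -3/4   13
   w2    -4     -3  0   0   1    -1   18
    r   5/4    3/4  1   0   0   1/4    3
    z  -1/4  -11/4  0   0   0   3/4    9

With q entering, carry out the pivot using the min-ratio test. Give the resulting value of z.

20

Ratio test on column q — row 1: 13/(7/4) = 52/7; row 2: entry -3 ≤ 0; row 3: 3/(3/4) = 4. Minimum is 4 at row 3 (r leaves); pivot element 3/4.
Pivot on row 3; the z-row RHS becomes 9 − (-11/4)·4 = 20.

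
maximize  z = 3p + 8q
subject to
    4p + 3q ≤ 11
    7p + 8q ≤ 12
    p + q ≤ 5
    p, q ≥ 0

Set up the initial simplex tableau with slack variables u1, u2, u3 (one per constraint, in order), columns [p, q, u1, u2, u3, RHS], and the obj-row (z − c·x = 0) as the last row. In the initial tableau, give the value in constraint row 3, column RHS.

5

The RHS of constraint 3 is b_3 = 5.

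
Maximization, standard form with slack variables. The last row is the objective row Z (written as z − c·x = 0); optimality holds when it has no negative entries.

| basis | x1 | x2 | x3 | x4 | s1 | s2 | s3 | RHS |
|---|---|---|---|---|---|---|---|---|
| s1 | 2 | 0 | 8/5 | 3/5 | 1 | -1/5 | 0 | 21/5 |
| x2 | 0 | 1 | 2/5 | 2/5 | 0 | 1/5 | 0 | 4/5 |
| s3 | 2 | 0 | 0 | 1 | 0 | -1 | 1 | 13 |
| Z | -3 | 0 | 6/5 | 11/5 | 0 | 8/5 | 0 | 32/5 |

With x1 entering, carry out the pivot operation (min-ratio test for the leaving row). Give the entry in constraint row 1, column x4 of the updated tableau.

3/10

Ratio test on column x1 — row 1: (21/5)/2 = 21/10; row 2: entry 0 ≤ 0; row 3: 13/2 = 13/2. Minimum is 21/10 at row 1 (s1 leaves); pivot element 2.
Divide row 1 by 2; eliminate column x1 from the other rows.
In the new row 1, the x4 entry is the old entry divided by the pivot: (3/5)/2 = 3/10.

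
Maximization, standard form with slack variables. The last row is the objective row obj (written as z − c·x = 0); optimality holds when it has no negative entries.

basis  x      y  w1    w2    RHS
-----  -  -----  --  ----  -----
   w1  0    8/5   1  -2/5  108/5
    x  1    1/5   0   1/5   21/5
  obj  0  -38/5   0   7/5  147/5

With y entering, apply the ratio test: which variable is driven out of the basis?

w1

Column y entries and ratios — w1: (108/5)/(8/5) = 27/2; x: (21/5)/(1/5) = 21.
Smallest ratio is 27/2 in the row of w1, so w1 leaves.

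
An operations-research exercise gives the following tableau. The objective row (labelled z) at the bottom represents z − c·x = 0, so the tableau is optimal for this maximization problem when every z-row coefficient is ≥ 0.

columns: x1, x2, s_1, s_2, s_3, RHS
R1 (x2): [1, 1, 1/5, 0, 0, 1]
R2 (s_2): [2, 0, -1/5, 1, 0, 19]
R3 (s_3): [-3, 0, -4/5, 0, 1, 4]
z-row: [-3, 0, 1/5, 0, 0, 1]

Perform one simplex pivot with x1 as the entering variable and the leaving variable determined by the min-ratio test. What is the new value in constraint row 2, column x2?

-2

Ratio test on column x1 — row 1: 1/1 = 1; row 2: 19/2 = 19/2; row 3: entry -3 ≤ 0. Minimum is 1 at row 1 (x2 leaves); pivot element 1.
Divide row 1 by 1; eliminate column x1 from the other rows.
Row 2 update in column x2: 0 − 2·1 = -2.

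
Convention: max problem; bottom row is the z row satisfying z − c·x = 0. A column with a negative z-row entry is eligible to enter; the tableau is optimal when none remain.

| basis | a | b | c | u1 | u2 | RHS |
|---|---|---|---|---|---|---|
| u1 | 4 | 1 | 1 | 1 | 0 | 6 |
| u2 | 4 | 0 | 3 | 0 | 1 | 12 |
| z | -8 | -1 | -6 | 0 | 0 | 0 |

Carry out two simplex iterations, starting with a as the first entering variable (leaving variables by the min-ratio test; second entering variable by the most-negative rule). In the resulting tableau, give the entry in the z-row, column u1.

Ratio test on column a — row 1: 6/4 = 3/2; row 2: 12/4 = 3. Minimum is 3/2 at row 1 (u1 leaves); pivot element 4.
Divide row 1 by 4; eliminate column a from the other rows.
Second iteration: most negative z-row entry is -4 in column c, so c enters.
Ratio test on column c — row 1: (3/2)/(1/4) = 6; row 2: 6/2 = 3. Minimum is 3 at row 2 (u2 leaves); pivot element 2.
Divide row 2 by 2; eliminate column c from the other rows.
After both pivots, the entry at the z-row, column u1 is 0.

0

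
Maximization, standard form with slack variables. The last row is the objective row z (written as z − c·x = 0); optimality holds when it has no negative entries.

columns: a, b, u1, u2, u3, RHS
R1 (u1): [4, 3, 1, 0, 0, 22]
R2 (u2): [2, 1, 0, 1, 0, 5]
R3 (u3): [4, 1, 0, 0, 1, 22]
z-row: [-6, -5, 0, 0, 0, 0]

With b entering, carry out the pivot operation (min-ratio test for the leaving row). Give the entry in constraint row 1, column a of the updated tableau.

-2

Ratio test on column b — row 1: 22/3 = 22/3; row 2: 5/1 = 5; row 3: 22/1 = 22. Minimum is 5 at row 2 (u2 leaves); pivot element 1.
Divide row 2 by 1; eliminate column b from the other rows.
Row 1 update in column a: 4 − 3·2 = -2.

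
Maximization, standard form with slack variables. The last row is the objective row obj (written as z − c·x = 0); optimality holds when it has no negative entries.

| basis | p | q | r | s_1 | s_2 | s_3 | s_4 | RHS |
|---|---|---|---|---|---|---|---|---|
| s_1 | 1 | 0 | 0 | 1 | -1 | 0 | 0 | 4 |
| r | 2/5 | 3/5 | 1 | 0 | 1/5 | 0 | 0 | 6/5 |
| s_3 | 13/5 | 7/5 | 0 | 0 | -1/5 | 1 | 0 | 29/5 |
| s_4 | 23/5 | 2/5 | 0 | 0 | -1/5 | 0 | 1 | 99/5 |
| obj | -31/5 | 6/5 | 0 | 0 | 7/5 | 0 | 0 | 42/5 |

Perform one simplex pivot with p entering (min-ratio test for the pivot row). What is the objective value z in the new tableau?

289/13

Ratio test on column p — row 1: 4/1 = 4; row 2: (6/5)/(2/5) = 3; row 3: (29/5)/(13/5) = 29/13; row 4: (99/5)/(23/5) = 99/23. Minimum is 29/13 at row 3 (s_3 leaves); pivot element 13/5.
Pivot on row 3; the obj-row RHS becomes 42/5 − (-31/5)·(29/13) = 289/13.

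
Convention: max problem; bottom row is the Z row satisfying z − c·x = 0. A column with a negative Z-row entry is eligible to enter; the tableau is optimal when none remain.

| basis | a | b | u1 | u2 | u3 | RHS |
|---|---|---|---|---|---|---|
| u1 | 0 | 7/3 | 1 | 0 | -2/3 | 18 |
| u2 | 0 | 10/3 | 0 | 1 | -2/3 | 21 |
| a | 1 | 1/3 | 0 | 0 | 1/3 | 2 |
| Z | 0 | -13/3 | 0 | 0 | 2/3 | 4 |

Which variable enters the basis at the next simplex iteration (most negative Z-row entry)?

Negative Z-row entries: b: -13/3.
The most negative is -13/3 in column b, so b enters.

b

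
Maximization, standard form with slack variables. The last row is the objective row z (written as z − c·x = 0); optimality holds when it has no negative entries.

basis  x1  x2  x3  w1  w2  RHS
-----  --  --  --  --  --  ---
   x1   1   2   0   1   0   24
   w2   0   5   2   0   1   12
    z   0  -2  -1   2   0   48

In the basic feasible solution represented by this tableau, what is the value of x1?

x1 is basic (row 1); its value is the RHS of that row, 24.

24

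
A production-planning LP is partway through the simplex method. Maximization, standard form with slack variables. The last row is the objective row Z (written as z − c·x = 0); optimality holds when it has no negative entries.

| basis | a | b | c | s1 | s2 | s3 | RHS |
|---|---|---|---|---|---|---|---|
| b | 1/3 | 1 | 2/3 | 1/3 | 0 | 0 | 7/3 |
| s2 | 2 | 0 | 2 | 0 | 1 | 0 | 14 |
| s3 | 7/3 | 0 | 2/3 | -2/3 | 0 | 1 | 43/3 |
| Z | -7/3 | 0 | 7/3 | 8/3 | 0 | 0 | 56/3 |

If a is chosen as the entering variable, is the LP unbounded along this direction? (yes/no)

no

Column a has positive entries in row(s) 1, 2, 3, so the ratio test bounds it — not unbounded.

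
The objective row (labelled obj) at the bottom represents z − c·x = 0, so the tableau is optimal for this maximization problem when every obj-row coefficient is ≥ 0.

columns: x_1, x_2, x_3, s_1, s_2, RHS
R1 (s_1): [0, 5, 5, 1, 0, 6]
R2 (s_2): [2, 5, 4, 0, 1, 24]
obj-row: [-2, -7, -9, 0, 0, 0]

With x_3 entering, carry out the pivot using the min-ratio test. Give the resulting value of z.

54/5

Ratio test on column x_3 — row 1: 6/5 = 6/5; row 2: 24/4 = 6. Minimum is 6/5 at row 1 (s_1 leaves); pivot element 5.
Pivot on row 1; the obj-row RHS becomes 0 − (-9)·(6/5) = 54/5.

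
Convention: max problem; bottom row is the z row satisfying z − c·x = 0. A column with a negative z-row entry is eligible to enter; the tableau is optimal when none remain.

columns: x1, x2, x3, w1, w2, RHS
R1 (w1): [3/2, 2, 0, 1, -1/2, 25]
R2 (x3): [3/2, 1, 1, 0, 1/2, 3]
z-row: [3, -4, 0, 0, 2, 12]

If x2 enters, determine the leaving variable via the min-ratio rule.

x3

Column x2 entries and ratios — w1: 25/2 = 25/2; x3: 3/1 = 3.
Smallest ratio is 3 in the row of x3, so x3 leaves.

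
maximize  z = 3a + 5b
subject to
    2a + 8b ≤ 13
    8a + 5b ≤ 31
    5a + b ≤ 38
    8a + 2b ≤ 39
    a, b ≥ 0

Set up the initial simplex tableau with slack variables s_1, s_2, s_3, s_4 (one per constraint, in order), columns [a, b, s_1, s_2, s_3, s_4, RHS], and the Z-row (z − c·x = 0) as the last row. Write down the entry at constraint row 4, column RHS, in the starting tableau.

The RHS of constraint 4 is b_4 = 39.

39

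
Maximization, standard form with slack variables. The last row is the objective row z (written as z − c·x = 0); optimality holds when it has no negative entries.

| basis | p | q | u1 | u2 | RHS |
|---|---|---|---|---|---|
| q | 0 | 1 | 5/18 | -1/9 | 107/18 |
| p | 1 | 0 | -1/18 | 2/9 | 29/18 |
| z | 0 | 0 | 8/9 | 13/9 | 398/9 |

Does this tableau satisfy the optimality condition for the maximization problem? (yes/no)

Every z-row coefficient is ≥ 0, so the tableau is optimal.

yes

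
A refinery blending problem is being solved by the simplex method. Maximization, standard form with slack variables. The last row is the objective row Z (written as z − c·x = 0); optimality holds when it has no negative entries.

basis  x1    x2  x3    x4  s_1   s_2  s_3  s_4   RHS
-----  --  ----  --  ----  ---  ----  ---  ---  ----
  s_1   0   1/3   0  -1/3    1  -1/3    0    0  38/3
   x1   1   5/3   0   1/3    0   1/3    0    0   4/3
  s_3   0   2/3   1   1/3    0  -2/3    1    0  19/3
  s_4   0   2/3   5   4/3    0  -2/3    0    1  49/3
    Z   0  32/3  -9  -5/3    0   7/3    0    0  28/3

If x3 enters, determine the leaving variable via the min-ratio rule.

s_4

Column x3 entries and ratios — s_1: 0 ≤ 0, skip; x1: 0 ≤ 0, skip; s_3: (19/3)/1 = 19/3; s_4: (49/3)/5 = 49/15.
Smallest ratio is 49/15 in the row of s_4, so s_4 leaves.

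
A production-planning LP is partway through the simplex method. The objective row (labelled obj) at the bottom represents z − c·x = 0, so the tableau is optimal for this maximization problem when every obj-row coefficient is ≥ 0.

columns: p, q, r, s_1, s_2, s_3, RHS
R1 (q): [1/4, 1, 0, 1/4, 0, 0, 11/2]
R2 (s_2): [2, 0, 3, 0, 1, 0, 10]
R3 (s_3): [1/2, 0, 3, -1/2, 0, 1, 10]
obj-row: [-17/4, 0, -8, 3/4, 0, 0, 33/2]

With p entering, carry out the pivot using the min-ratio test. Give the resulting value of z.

151/4

Ratio test on column p — row 1: (11/2)/(1/4) = 22; row 2: 10/2 = 5; row 3: 10/(1/2) = 20. Minimum is 5 at row 2 (s_2 leaves); pivot element 2.
Pivot on row 2; the obj-row RHS becomes 33/2 − (-17/4)·5 = 151/4.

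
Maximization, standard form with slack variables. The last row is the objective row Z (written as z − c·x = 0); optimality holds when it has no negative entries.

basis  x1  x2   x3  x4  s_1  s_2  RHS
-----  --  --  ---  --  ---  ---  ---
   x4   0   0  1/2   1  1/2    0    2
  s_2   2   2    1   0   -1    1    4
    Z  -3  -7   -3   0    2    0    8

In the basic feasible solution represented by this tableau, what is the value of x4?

2

x4 is basic (row 1); its value is the RHS of that row, 2.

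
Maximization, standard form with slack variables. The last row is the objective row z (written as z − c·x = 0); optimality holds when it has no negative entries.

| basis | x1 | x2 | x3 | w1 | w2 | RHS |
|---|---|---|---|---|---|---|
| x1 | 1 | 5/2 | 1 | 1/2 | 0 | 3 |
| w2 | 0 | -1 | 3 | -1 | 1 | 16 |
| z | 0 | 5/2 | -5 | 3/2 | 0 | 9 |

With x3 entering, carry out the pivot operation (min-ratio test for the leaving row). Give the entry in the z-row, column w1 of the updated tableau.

Ratio test on column x3 — row 1: 3/1 = 3; row 2: 16/3 = 16/3. Minimum is 3 at row 1 (x1 leaves); pivot element 1.
Divide row 1 by 1; eliminate column x3 from the other rows.
z-row update in column w1: 3/2 − (-5)·(1/2) = 4.

4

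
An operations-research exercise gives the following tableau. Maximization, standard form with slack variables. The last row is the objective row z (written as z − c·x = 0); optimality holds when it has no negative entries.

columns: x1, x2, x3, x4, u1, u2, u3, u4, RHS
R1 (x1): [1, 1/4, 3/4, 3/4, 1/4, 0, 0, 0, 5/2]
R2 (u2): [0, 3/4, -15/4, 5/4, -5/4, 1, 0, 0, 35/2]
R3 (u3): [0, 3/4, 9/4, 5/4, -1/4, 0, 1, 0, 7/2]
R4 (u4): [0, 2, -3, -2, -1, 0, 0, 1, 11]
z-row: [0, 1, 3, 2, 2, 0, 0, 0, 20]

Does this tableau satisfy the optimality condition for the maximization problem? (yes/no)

Every z-row coefficient is ≥ 0, so the tableau is optimal.

yes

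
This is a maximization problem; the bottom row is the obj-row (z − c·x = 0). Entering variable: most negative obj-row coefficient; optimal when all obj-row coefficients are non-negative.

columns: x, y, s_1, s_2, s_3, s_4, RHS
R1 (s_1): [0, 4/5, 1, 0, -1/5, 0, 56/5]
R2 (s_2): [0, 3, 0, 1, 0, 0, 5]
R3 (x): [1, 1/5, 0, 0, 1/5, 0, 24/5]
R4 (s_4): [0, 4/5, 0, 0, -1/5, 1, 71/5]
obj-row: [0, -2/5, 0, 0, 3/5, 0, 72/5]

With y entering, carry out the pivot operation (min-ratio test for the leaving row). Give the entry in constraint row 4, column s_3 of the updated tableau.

Ratio test on column y — row 1: (56/5)/(4/5) = 14; row 2: 5/3 = 5/3; row 3: (24/5)/(1/5) = 24; row 4: (71/5)/(4/5) = 71/4. Minimum is 5/3 at row 2 (s_2 leaves); pivot element 3.
Divide row 2 by 3; eliminate column y from the other rows.
Row 4 update in column s_3: -1/5 − (4/5)·0 = -1/5.

-1/5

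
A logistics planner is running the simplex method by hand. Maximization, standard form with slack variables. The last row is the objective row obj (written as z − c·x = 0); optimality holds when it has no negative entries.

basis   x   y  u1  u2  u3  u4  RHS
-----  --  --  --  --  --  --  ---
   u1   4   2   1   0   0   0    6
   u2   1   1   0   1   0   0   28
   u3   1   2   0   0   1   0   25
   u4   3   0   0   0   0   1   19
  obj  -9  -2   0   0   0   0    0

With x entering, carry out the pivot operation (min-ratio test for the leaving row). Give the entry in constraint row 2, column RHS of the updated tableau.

Ratio test on column x — row 1: 6/4 = 3/2; row 2: 28/1 = 28; row 3: 25/1 = 25; row 4: 19/3 = 19/3. Minimum is 3/2 at row 1 (u1 leaves); pivot element 4.
Divide row 1 by 4; eliminate column x from the other rows.
Row 2 update in column RHS: 28 − 1·(3/2) = 53/2.

53/2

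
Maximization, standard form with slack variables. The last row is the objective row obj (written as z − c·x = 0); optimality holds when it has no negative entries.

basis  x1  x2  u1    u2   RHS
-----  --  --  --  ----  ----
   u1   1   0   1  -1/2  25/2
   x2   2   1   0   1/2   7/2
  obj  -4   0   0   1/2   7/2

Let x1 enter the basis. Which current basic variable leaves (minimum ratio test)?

x2

Column x1 entries and ratios — u1: (25/2)/1 = 25/2; x2: (7/2)/2 = 7/4.
Smallest ratio is 7/4 in the row of x2, so x2 leaves.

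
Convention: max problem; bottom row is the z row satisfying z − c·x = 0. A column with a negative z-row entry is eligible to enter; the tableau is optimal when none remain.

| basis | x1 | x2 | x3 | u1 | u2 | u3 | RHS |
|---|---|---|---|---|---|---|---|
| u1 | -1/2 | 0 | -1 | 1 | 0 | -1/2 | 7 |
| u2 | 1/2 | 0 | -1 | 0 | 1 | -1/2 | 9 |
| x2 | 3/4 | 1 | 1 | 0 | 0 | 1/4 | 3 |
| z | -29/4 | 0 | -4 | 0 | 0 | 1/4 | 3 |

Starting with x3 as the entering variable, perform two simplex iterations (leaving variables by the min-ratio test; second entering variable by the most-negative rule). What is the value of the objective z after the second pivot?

32

Ratio test on column x3 — row 1: entry -1 ≤ 0; row 2: entry -1 ≤ 0; row 3: 3/1 = 3. Minimum is 3 at row 3 (x2 leaves); pivot element 1.
Pivot on row 3; the z-row RHS becomes 3 − (-4)·3 = 15.
Next entering variable (most negative z-row entry -17/4): x1.
Ratio test on column x1 — row 1: 10/(1/4) = 40; row 2: 12/(5/4) = 48/5; row 3: 3/(3/4) = 4. Minimum is 4 at row 3 (x3 leaves); pivot element 3/4.
After the second pivot the z-row RHS is 15 − (-17/4)·4 = 32.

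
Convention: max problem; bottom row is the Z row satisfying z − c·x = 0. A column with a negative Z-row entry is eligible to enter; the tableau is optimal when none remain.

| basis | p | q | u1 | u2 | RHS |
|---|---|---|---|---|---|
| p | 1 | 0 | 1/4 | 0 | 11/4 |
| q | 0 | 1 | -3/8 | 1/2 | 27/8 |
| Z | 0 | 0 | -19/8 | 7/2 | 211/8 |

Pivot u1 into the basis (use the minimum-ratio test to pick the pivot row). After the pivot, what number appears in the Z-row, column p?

Ratio test on column u1 — row 1: (11/4)/(1/4) = 11; row 2: entry -3/8 ≤ 0. Minimum is 11 at row 1 (p leaves); pivot element 1/4.
Divide row 1 by 1/4; eliminate column u1 from the other rows.
Z-row update in column p: 0 − (-19/8)·4 = 19/2.

19/2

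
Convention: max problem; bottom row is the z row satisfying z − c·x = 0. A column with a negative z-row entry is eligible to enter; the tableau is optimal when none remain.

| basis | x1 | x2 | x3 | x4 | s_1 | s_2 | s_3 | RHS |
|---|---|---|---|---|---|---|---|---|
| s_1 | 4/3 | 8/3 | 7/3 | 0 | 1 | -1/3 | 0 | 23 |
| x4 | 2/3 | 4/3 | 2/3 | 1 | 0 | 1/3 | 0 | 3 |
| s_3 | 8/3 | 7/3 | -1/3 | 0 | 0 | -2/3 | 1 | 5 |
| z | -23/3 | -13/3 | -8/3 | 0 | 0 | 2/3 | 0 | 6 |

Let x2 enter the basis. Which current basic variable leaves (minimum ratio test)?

s_3

Column x2 entries and ratios — s_1: 23/(8/3) = 69/8; x4: 3/(4/3) = 9/4; s_3: 5/(7/3) = 15/7.
Smallest ratio is 15/7 in the row of s_3, so s_3 leaves.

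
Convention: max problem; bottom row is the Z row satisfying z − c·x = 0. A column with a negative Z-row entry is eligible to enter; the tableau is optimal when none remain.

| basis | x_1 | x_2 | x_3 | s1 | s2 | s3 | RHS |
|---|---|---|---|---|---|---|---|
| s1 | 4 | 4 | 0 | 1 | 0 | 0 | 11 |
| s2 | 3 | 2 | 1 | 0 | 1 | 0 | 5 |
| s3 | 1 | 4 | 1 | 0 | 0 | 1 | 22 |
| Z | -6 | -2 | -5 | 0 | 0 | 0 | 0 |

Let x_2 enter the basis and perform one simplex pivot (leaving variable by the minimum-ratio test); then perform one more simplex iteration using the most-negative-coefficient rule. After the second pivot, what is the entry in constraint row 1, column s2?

0

Ratio test on column x_2 — row 1: 11/4 = 11/4; row 2: 5/2 = 5/2; row 3: 22/4 = 11/2. Minimum is 5/2 at row 2 (s2 leaves); pivot element 2.
Divide row 2 by 2; eliminate column x_2 from the other rows.
Second iteration: most negative Z-row entry is -4 in column x_3, so x_3 enters.
Ratio test on column x_3 — row 1: entry -2 ≤ 0; row 2: (5/2)/(1/2) = 5; row 3: entry -1 ≤ 0. Minimum is 5 at row 2 (x_2 leaves); pivot element 1/2.
Divide row 2 by 1/2; eliminate column x_3 from the other rows.
After both pivots, the entry at constraint row 1, column s2 is 0.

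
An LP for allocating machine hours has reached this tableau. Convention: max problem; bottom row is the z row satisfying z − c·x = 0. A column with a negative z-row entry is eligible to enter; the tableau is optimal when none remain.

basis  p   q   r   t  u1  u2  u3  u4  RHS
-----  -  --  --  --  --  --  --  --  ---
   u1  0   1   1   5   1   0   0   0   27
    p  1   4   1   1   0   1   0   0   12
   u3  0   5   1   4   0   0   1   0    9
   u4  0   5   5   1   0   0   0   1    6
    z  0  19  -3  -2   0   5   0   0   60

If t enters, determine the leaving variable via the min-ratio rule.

u3

Column t entries and ratios — u1: 27/5 = 27/5; p: 12/1 = 12; u3: 9/4 = 9/4; u4: 6/1 = 6.
Smallest ratio is 9/4 in the row of u3, so u3 leaves.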